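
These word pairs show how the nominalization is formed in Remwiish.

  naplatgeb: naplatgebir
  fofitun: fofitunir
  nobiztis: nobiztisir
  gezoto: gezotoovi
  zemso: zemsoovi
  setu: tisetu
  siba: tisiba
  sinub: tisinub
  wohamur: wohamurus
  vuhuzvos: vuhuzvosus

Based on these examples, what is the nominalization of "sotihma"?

naplatgeb and sinub both end in -b yet inflect differently (naplatgebir, tisinub), so the final letter is not what conditions the rule; the first letter is.
"sotihma" begins with s-. The stems beginning with s- (setu → tisetu, siba → tisiba, sinub → tisinub) add the prefix ti-.
So sotihma → tisotihma.

tisotihma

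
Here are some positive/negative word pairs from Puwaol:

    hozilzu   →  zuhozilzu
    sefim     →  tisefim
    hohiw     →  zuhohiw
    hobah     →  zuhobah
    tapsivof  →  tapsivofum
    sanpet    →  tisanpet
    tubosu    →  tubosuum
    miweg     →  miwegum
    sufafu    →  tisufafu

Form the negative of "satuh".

sufafu and hozilzu both end in -u yet inflect differently (tisufafu, zuhozilzu), so the final letter is not what conditions the rule; the first letter is.
"satuh" begins with s-. The stems beginning with s- (sufafu → tisufafu, sanpet → tisanpet, sefim → tisefim) add the prefix ti-.
So satuh → tisatuh.

tisatuh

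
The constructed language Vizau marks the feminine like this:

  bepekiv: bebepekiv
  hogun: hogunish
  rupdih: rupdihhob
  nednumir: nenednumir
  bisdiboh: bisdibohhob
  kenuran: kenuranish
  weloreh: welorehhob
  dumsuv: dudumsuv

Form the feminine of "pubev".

rupdih and bepekiv both have last vowel 'i' yet inflect differently (rupdihhob, bebepekiv), so the last vowel is not what conditions the rule; the final letter is.
"pubev" ends in -v. The stems ending in -v (bepekiv → bebepekiv, dumsuv → dudumsuv) repeat the first consonant+vowel as a prefix.
The other patterns: stems ending in -h double the final consonant and add -ob; stems ending in -n add -ish.
So pubev → pupubev.

pupubev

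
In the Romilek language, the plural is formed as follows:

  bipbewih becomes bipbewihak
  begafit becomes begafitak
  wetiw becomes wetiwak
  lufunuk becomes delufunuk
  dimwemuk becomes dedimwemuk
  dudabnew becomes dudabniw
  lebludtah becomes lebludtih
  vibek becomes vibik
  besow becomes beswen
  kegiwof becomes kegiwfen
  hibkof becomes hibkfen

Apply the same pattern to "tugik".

tugikak

wetiw and dudabnew both end in -w yet inflect differently (wetiwak, dudabniw), so the final letter is not what conditions the rule; the last vowel is.
"tugik" has last vowel 'i'. The stems whose last vowel is 'i' (bipbewih → bipbewihak, begafit → begafitak, wetiw → wetiwak) add -ak.
The other patterns: stems whose last vowel is 'u' add the prefix de-; stems whose last vowel is 'a' or 'e' change the last vowel to 'i'; stems whose last vowel is 'o' delete the last vowel and add -en.
So tugik → tugikak.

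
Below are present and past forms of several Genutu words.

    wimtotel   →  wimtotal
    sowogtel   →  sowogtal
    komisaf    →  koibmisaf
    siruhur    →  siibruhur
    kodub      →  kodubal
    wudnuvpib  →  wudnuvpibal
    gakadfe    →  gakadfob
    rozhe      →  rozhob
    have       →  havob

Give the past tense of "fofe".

siruhur and kodub both have last vowel 'u' yet inflect differently (siibruhur, kodubal), so the last vowel is not what conditions the rule; the final letter is.
"fofe" ends in -e. The stems ending in -e (gakadfe → gakadfob, rozhe → rozhob, have → havob) drop the final letter and add -ob.
The other patterns: stems ending in -l change the last vowel to 'a'; stems ending in -f or -r insert -ib- after the first vowel; stems ending in -b add -al.
So fofe → fofob.

fofob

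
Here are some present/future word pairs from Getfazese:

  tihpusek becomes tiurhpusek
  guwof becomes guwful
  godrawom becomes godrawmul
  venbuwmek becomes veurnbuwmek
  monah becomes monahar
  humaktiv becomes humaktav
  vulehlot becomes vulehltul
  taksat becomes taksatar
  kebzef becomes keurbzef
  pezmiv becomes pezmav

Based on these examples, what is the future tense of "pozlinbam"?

pozlinbamar

guwof and kebzef both end in -f yet inflect differently (guwful, keurbzef), so the final letter is not what conditions the rule; the last vowel is.
"pozlinbam" has last vowel 'a'. The stems whose last vowel is 'a' (taksat → taksatar, monah → monahar) add -ar.
So pozlinbam → pozlinbamar.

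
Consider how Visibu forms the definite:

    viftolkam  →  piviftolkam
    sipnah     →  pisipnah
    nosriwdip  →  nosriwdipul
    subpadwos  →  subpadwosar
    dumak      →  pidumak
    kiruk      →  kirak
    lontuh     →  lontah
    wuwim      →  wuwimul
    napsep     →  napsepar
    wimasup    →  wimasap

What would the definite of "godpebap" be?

pigodpebap

viftolkam and wuwim both end in -m yet inflect differently (piviftolkam, wuwimul), so the final letter is not what conditions the rule; the last vowel is.
"godpebap" has last vowel 'a'. The stems whose last vowel is 'a' (dumak → pidumak, viftolkam → piviftolkam, sipnah → pisipnah) add the prefix pi-.
The other patterns: stems whose last vowel is 'e' or 'o' add -ar; stems whose last vowel is 'i' add -ul; stems whose last vowel is 'u' change the last vowel to 'a'.
So godpebap → pigodpebap.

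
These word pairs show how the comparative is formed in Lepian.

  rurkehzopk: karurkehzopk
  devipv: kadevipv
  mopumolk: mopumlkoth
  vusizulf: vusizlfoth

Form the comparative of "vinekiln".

vineklnoth

"vinekiln" has second-to-last letter 'l'. The stems whose second-to-last letter is 'l' (mopumolk → mopumlkoth, vusizulf → vusizlfoth) delete the last vowel and add -oth.
So vinekiln → vineklnoth.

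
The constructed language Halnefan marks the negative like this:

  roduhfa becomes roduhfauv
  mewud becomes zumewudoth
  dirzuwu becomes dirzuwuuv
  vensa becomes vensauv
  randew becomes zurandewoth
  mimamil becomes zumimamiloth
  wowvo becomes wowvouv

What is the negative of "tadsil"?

zutadsiloth

dirzuwu and mewud both have last vowel 'u' yet inflect differently (dirzuwuuv, zumewudoth), so the last vowel is not what conditions the rule; whether the stem ends in a vowel or a consonant is.
"tadsil" ends in a consonant. The stems ending in a consonant (randew → zurandewoth, mewud → zumewudoth, mimamil → zumimamiloth) add zu- … -oth around the stem.
The other pattern: stems ending in a vowel add -uv.
So tadsil → zutadsiloth.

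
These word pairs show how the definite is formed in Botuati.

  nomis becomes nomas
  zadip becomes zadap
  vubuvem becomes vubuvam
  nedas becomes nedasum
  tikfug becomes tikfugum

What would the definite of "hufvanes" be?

hufvanas

"hufvanes" has last vowel 'e'. The one such stem in the data (vubuvem → vubuvam) changes the last vowel to 'a' (as do nomis, zadip), so the same rule applies.
The other pattern: stems whose last vowel is 'a' or 'u' add -um.
So hufvanes → hufvanas.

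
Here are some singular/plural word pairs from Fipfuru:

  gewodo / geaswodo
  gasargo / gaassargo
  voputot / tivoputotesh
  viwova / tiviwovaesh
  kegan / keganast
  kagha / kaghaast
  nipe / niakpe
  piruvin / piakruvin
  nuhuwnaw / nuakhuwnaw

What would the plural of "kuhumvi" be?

viwova and kagha both end in -a yet inflect differently (tiviwovaesh, kaghaast), so the final letter is not what conditions the rule; the first letter is.
"kuhumvi" begins with k-. The stems beginning with k- (kegan → keganast, kagha → kaghaast) add -ast.
The other patterns: stems beginning with g- insert -as- after the first vowel; stems beginning with v- add ti- … -esh around the stem; stems beginning with n- or p- insert -ak- after the first vowel.
So kuhumvi → kuhumviast.

kuhumviast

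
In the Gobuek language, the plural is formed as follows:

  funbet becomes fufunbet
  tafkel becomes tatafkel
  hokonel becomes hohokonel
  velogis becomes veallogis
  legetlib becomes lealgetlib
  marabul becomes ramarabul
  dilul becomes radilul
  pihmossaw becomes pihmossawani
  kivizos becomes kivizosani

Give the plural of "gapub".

ragapub

tafkel and marabul both end in -l yet inflect differently (tatafkel, ramarabul), so the final letter is not what conditions the rule; the last vowel is.
"gapub" has last vowel 'u'. The stems whose last vowel is 'u' (marabul → ramarabul, dilul → radilul) add the prefix ra-.
The other patterns: stems whose last vowel is 'e' repeat the first consonant+vowel as a prefix; stems whose last vowel is 'i' insert -al- after the first vowel; stems whose last vowel is 'a' or 'o' add -ani.
So gapub → ragapub.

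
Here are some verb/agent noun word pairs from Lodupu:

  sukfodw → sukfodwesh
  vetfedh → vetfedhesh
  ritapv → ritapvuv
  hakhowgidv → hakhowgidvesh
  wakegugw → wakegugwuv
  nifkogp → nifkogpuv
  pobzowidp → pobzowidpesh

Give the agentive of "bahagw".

bahagwuv

pobzowidp and nifkogp both end in -p yet inflect differently (pobzowidpesh, nifkogpuv), so the final letter is not what conditions the rule; the second-to-last letter is.
"bahagw" has second-to-last letter 'g'. The stems whose second-to-last letter is 'g' (nifkogp → nifkogpuv, wakegugw → wakegugwuv) add -uv.
The other pattern: stems whose second-to-last letter is 'd' add -esh.
So bahagw → bahagwuv.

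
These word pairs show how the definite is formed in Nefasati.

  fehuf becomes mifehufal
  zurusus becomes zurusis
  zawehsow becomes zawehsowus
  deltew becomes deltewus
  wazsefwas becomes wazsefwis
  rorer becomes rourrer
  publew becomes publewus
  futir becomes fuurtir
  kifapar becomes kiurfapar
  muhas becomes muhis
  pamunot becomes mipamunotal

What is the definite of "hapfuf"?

mihapfufal

wazsefwas and kifapar both have last vowel 'a' yet inflect differently (wazsefwis, kiurfapar), so the last vowel is not what conditions the rule; the final letter is.
"hapfuf" ends in -f. The one such stem in the data (fehuf → mifehufal) adds mi- … -al around the stem, so the same rule applies.
The other patterns: stems ending in -s change the last vowel to 'i'; stems ending in -r insert -ur- after the first vowel; stems ending in -w add -us.
So hapfuf → mihapfufal.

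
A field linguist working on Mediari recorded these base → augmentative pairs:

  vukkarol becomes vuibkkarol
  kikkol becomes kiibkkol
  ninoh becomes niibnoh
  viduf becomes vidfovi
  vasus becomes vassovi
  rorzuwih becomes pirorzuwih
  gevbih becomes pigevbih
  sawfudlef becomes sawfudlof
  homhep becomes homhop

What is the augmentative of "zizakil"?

pizizakil

"zizakil" has last vowel 'i'. The stems whose last vowel is 'i' (rorzuwih → pirorzuwih, gevbih → pigevbih) add the prefix pi-.
So zizakil → pizizakil.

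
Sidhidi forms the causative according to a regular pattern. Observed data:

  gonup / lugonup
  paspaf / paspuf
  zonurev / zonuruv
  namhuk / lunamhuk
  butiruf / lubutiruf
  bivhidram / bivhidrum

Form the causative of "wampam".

wampum

"wampam" has last vowel 'a'. The stems whose last vowel is 'a' (bivhidram → bivhidrum, paspaf → paspuf) change the last vowel to 'u'.
The other pattern: stems whose last vowel is 'u' add the prefix lu-.
So wampam → wampum.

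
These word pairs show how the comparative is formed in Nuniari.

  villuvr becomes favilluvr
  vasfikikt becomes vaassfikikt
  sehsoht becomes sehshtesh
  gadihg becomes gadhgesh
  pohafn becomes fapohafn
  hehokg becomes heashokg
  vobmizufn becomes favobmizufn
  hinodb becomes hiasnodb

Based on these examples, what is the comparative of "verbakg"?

veasrbakg

sehsoht and vasfikikt both end in -t yet inflect differently (sehshtesh, vaassfikikt), so the final letter is not what conditions the rule; the second-to-last letter is.
"verbakg" has second-to-last letter 'k'. The stems whose second-to-last letter is 'k' (vasfikikt → vaassfikikt, hehokg → heashokg) insert -as- after the first vowel.
The other patterns: stems whose second-to-last letter is 'h' delete the last vowel and add -esh; stems whose second-to-last letter is 'f' or 'v' add the prefix fa-.
So verbakg → veasrbakg.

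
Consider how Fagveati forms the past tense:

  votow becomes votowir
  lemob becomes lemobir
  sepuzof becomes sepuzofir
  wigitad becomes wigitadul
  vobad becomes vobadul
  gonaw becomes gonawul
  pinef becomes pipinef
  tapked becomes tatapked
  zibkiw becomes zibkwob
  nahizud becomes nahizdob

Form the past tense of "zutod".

votow and gonaw both end in -w yet inflect differently (votowir, gonawul), so the final letter is not what conditions the rule; the last vowel is.
"zutod" has last vowel 'o'. The stems whose last vowel is 'o' (votow → votowir, lemob → lemobir, sepuzof → sepuzofir) add -ir.
So zutod → zutodir.

zutodir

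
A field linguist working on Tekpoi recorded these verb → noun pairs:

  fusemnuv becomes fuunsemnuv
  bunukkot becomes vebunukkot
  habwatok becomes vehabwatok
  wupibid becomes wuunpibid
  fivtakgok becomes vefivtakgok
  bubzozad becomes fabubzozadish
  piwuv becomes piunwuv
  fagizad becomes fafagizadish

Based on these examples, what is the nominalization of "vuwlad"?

bubzozad and wupibid both end in -d yet inflect differently (fabubzozadish, wuunpibid), so the final letter is not what conditions the rule; the last vowel is.
"vuwlad" has last vowel 'a'. The stems whose last vowel is 'a' (bubzozad → fabubzozadish, fagizad → fafagizadish) add fa- … -ish around the stem.
So vuwlad → favuwladish.

favuwladish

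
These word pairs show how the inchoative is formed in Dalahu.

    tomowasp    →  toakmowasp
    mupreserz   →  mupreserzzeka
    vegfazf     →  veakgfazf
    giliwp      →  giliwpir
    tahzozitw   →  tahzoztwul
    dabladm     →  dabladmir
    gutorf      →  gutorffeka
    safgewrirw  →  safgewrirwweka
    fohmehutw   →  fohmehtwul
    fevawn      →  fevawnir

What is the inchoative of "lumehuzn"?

luakmehuzn

"lumehuzn" has second-to-last letter 'z'. The one such stem in the data (vegfazf → veakgfazf) inserts -ak- after the first vowel (as does tomowasp), so the same rule applies.
The other patterns: stems whose second-to-last letter is 'd' or 'w' add -ir; stems whose second-to-last letter is 'r' double the final consonant and add -eka; stems whose second-to-last letter is 't' delete the last vowel and add -ul.
So lumehuzn → luakmehuzn.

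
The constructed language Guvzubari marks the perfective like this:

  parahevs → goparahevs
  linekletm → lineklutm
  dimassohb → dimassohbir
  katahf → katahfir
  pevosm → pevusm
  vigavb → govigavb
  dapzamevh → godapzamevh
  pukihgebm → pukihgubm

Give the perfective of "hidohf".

hidohfir

dimassohb and vigavb both end in -b yet inflect differently (dimassohbir, govigavb), so the final letter is not what conditions the rule; the second-to-last letter is.
"hidohf" has second-to-last letter 'h'. The stems whose second-to-last letter is 'h' (katahf → katahfir, dimassohb → dimassohbir) add -ir.
So hidohf → hidohfir.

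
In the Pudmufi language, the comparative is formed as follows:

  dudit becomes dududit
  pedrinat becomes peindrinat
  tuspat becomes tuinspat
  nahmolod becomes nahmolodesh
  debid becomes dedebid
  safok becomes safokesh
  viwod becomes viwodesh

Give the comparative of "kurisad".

kuinrisad

"kurisad" has last vowel 'a'. The stems whose last vowel is 'a' (pedrinat → peindrinat, tuspat → tuinspat) insert -in- after the first vowel.
The other patterns: stems whose last vowel is 'o' add -esh; stems whose last vowel is 'i' repeat the first consonant+vowel as a prefix.
So kurisad → kuinrisad.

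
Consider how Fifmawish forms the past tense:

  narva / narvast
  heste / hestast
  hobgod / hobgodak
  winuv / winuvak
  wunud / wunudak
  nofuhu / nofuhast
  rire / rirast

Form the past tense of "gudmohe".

"gudmohe" ends in a vowel. The stems ending in a vowel (rire → rirast, heste → hestast, narva → narvast) drop the final letter and add -ast.
The other pattern: stems ending in a consonant add -ak.
So gudmohe → gudmohast.

gudmohast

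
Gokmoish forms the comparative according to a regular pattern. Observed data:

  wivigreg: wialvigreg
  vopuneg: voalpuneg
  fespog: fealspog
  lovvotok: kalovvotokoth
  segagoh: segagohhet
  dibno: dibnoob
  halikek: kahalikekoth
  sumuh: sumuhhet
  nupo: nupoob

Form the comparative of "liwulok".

kaliwulokoth

"liwulok" ends in -k. The stems ending in -k (halikek → kahalikekoth, lovvotok → kalovvotokoth) add ka- … -oth around the stem.
So liwulok → kaliwulokoth.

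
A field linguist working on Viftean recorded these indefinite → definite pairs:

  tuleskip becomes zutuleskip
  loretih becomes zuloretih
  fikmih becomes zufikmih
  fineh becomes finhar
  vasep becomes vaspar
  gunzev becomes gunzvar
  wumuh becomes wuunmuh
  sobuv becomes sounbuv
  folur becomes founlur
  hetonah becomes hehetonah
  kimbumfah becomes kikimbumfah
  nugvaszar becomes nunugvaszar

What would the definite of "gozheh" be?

loretih and fineh both end in -h yet inflect differently (zuloretih, finhar), so the final letter is not what conditions the rule; the last vowel is.
"gozheh" has last vowel 'e'. The stems whose last vowel is 'e' (fineh → finhar, vasep → vaspar, gunzev → gunzvar) delete the last vowel and add -ar.
So gozheh → gozhhar.

gozhhar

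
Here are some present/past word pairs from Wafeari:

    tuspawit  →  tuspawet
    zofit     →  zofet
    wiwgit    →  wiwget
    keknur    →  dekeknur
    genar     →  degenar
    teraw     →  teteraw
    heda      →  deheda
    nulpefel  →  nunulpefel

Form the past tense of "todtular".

genar and teraw both have last vowel 'a' yet inflect differently (degenar, teteraw), so the last vowel is not what conditions the rule; the final letter is.
"todtular" ends in -r. The stems ending in -r (keknur → dekeknur, genar → degenar) add the prefix de-.
So todtular → detodtular.

detodtular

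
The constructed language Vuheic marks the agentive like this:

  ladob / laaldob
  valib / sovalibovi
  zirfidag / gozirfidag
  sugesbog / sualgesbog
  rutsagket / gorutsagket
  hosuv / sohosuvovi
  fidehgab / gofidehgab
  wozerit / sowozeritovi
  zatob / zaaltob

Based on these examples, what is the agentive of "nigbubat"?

"nigbubat" has last vowel 'a'. The stems whose last vowel is 'a' (fidehgab → gofidehgab, zirfidag → gozirfidag) add the prefix go-.
The other patterns: stems whose last vowel is 'o' insert -al- after the first vowel; stems whose last vowel is 'i' or 'u' add so- … -ovi around the stem.
So nigbubat → gonigbubat.

gonigbubat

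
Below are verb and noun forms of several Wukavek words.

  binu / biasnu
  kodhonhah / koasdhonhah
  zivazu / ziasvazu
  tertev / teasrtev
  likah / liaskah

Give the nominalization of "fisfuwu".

fiassfuwu

Every pair shown (binu → biasnu, kodhonhah → koasdhonhah, zivazu → ziasvazu, …) follows the same rule: insert -as- after the first vowel.
So fisfuwu → fiassfuwu.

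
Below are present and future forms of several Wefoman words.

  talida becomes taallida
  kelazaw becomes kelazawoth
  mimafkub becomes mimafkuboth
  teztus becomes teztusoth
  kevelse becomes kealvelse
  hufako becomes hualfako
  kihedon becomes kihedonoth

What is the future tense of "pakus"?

kelazaw and talida both have last vowel 'a' yet inflect differently (kelazawoth, taallida), so the last vowel is not what conditions the rule; whether the stem ends in a vowel or a consonant is.
"pakus" ends in a consonant. The stems ending in a consonant (kihedon → kihedonoth, teztus → teztusoth, mimafkub → mimafkuboth) add -oth.
The other pattern: stems ending in a vowel insert -al- after the first vowel.
So pakus → pakusoth.

pakusoth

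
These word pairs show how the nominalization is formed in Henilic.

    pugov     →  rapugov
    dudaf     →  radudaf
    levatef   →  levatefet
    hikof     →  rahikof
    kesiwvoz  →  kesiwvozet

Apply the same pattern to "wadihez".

wadihezet

"wadihez" has 3 vowels. The stems with 3 vowels (kesiwvoz → kesiwvozet, levatef → levatefet) add -et.
The other pattern: stems with 2 vowels add the prefix ra-.
So wadihez → wadihezet.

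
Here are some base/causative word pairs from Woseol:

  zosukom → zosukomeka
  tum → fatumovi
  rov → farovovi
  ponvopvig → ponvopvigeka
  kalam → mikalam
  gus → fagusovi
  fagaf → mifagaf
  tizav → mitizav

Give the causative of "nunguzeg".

tum and kalam both end in -m yet inflect differently (fatumovi, mikalam), so the final letter is not what conditions the rule; the number of vowels is.
"nunguzeg" has 3 vowels. The stems with 3 vowels (ponvopvig → ponvopvigeka, zosukom → zosukomeka) add -eka.
So nunguzeg → nunguzegeka.

nunguzegeka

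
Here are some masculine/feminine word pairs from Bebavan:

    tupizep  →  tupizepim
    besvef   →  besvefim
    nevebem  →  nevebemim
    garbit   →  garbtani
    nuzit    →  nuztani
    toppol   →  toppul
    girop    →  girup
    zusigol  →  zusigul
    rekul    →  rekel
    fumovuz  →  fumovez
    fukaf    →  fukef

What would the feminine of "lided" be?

"lided" has last vowel 'e'. The stems whose last vowel is 'e' (tupizep → tupizepim, besvef → besvefim, nevebem → nevebemim) add -im.
The other patterns: stems whose last vowel is 'i' delete the last vowel and add -ani; stems whose last vowel is 'o' change the last vowel to 'u'; stems whose last vowel is 'a' or 'u' change the last vowel to 'e'.
So lided → lidedim.

lidedim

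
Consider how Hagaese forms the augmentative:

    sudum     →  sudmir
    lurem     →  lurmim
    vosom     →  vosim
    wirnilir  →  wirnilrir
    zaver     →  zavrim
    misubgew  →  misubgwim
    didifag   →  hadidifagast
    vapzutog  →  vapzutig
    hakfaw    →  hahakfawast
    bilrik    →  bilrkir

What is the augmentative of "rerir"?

wirnilir and zaver both end in -r yet inflect differently (wirnilrir, zavrim), so the final letter is not what conditions the rule; the last vowel is.
"rerir" has last vowel 'i'. The stems whose last vowel is 'i' (wirnilir → wirnilrir, bilrik → bilrkir) delete the last vowel and add -ir.
So rerir → rerrir.

rerrir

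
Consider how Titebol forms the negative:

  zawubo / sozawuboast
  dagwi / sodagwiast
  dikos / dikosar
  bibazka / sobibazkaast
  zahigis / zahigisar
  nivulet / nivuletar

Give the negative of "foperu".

"foperu" ends in a vowel. The stems ending in a vowel (dagwi → sodagwiast, bibazka → sobibazkaast, zawubo → sozawuboast) add so- … -ast around the stem.
The other pattern: stems ending in a consonant add -ar.
So foperu → sofoperuast.

sofoperuast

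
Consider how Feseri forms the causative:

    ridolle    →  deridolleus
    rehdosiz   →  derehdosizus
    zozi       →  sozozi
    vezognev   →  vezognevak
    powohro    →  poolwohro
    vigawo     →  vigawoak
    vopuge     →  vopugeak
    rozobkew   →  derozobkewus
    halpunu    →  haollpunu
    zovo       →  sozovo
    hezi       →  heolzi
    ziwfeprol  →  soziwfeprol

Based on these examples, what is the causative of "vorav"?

"vorav" begins with v-. The stems beginning with v- (vezognev → vezognevak, vopuge → vopugeak, vigawo → vigawoak) add -ak.
The other patterns: stems beginning with z- add the prefix so-; stems beginning with r- add de- … -us around the stem; stems beginning with h- or p- insert -ol- after the first vowel.
So vorav → voravak.

voravak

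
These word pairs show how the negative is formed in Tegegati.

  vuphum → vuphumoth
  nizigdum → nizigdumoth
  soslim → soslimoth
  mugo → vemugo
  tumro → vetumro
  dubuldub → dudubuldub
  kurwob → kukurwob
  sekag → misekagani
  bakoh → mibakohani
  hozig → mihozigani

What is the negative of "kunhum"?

vuphum and dubuldub both have last vowel 'u' yet inflect differently (vuphumoth, dudubuldub), so the last vowel is not what conditions the rule; the final letter is.
"kunhum" ends in -m. The stems ending in -m (vuphum → vuphumoth, nizigdum → nizigdumoth, soslim → soslimoth) add -oth.
The other patterns: stems ending in -o add the prefix ve-; stems ending in -b repeat the first consonant+vowel as a prefix; stems ending in -g or -h add mi- … -ani around the stem.
So kunhum → kunhumoth.

kunhumoth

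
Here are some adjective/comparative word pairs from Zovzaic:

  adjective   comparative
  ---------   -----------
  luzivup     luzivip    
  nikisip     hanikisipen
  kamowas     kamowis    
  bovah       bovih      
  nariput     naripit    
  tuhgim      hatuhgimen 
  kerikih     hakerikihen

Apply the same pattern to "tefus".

"tefus" has last vowel 'u'. The stems whose last vowel is 'u' (luzivup → luzivip, nariput → naripit) change the last vowel to 'i'.
So tefus → tefis.

tefis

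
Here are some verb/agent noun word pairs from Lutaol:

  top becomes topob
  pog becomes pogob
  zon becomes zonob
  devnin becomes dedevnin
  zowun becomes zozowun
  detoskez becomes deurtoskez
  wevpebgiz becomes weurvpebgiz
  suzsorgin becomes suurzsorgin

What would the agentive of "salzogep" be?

zon and devnin both end in -n yet inflect differently (zonob, dedevnin), so the final letter is not what conditions the rule; the number of vowels is.
"salzogep" has 3 vowels. The stems with 3 vowels (detoskez → deurtoskez, wevpebgiz → weurvpebgiz, suzsorgin → suurzsorgin) insert -ur- after the first vowel.
The other patterns: stems with 1 vowel add -ob; stems with 2 vowels repeat the first consonant+vowel as a prefix.
So salzogep → saurlzogep.

saurlzogep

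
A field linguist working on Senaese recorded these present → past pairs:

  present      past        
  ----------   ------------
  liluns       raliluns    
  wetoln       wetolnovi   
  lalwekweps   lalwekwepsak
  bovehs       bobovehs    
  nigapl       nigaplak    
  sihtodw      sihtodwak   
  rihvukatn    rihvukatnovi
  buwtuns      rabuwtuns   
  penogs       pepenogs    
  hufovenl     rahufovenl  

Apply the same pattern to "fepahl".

liluns and lalwekweps both end in -s yet inflect differently (raliluns, lalwekwepsak), so the final letter is not what conditions the rule; the second-to-last letter is.
"fepahl" has second-to-last letter 'h'. The one such stem in the data (bovehs → bobovehs) repeats the first consonant+vowel as a prefix (as does penogs), so the same rule applies.
So fepahl → fefepahl.

fefepahl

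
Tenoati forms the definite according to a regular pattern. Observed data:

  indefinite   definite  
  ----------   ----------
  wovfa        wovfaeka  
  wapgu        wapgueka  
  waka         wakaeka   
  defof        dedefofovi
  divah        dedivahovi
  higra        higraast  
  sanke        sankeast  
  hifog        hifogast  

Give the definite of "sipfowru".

wovfa and higra both end in -a yet inflect differently (wovfaeka, higraast), so the final letter is not what conditions the rule; the first letter is.
"sipfowru" begins with s-. The one such stem in the data (sanke → sankeast) adds -ast, so the same rule applies.
So sipfowru → sipfowruast.

sipfowruast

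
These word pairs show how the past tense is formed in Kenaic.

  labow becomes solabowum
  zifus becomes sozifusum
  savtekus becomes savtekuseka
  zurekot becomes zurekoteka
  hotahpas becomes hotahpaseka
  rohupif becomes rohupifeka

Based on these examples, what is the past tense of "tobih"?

sotobihum

zifus and savtekus both end in -s yet inflect differently (sozifusum, savtekuseka), so the final letter is not what conditions the rule; the number of vowels is.
"tobih" has 2 vowels. The stems with 2 vowels (labow → solabowum, zifus → sozifusum) add so- … -um around the stem.
The other pattern: stems with 3 vowels add -eka.
So tobih → sotobihum.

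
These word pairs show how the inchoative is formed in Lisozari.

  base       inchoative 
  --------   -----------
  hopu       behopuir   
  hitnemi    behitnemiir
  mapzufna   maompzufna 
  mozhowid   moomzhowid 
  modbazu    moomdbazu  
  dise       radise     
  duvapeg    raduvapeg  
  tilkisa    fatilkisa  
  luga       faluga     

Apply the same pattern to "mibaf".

hopu and modbazu both end in -u yet inflect differently (behopuir, moomdbazu), so the final letter is not what conditions the rule; the first letter is.
"mibaf" begins with m-. The stems beginning with m- (mapzufna → maompzufna, mozhowid → moomzhowid, modbazu → moomdbazu) insert -om- after the first vowel.
So mibaf → miombaf.

miombaf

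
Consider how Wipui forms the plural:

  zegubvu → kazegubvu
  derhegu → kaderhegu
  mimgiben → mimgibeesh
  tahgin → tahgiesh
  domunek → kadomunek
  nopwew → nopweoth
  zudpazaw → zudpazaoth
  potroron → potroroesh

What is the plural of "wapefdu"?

mimgiben and nopwew both have last vowel 'e' yet inflect differently (mimgibeesh, nopweoth), so the last vowel is not what conditions the rule; the final letter is.
"wapefdu" ends in -u. The stems ending in -u (zegubvu → kazegubvu, derhegu → kaderhegu) add the prefix ka-.
So wapefdu → kawapefdu.

kawapefdu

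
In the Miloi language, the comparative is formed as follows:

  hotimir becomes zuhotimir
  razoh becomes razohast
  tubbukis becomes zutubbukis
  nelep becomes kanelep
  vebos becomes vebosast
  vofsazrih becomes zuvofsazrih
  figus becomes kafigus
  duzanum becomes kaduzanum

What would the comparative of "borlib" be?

zuborlib

razoh and vofsazrih both end in -h yet inflect differently (razohast, zuvofsazrih), so the final letter is not what conditions the rule; the last vowel is.
"borlib" has last vowel 'i'. The stems whose last vowel is 'i' (vofsazrih → zuvofsazrih, hotimir → zuhotimir, tubbukis → zutubbukis) add the prefix zu-.
The other patterns: stems whose last vowel is 'o' add -ast; stems whose last vowel is 'e' or 'u' add the prefix ka-.
So borlib → zuborlib.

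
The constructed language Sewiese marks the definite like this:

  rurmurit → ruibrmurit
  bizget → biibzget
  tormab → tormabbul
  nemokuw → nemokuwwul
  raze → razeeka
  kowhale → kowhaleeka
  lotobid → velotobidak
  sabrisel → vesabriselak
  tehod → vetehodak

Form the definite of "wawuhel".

vewawuhelak

bizget and raze both have last vowel 'e' yet inflect differently (biibzget, razeeka), so the last vowel is not what conditions the rule; the final letter is.
"wawuhel" ends in -l. The one such stem in the data (sabrisel → vesabriselak) adds ve- … -ak around the stem, so the same rule applies.
So wawuhel → vewawuhelak.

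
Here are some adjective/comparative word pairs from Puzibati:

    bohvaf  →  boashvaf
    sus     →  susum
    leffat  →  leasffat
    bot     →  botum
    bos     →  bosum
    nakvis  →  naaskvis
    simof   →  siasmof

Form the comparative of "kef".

bot and leffat both end in -t yet inflect differently (botum, leasffat), so the final letter is not what conditions the rule; the number of vowels is.
"kef" has 1 vowel. The stems with 1 vowel (bos → bosum, bot → botum, sus → susum) add -um.
The other pattern: stems with 2 vowels insert -as- after the first vowel.
So kef → kefum.

kefum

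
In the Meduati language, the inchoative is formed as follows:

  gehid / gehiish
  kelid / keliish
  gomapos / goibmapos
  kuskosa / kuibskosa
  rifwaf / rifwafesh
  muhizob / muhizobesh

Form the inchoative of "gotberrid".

gotberriish

"gotberrid" ends in -d. The stems ending in -d (gehid → gehiish, kelid → keliish) drop the final letter and add -ish.
The other patterns: stems ending in -a or -s insert -ib- after the first vowel; stems ending in -b or -f add -esh.
So gotberrid → gotberriish.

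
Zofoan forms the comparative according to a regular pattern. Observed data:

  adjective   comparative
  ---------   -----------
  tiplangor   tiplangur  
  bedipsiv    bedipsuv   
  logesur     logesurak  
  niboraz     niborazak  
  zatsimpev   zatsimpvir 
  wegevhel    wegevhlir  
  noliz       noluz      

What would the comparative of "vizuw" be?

vizuwak

"vizuw" has last vowel 'u'. The one such stem in the data (logesur → logesurak) adds -ak, so the same rule applies.
The other patterns: stems whose last vowel is 'i' or 'o' change the last vowel to 'u'; stems whose last vowel is 'e' delete the last vowel and add -ir.
So vizuw → vizuwak.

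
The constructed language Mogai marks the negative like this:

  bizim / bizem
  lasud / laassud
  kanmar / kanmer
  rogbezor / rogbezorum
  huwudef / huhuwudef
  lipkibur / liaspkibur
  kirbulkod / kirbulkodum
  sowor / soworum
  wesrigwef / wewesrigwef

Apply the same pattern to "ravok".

ravokum

"ravok" has last vowel 'o'. The stems whose last vowel is 'o' (kirbulkod → kirbulkodum, rogbezor → rogbezorum, sowor → soworum) add -um.
So ravok → ravokum.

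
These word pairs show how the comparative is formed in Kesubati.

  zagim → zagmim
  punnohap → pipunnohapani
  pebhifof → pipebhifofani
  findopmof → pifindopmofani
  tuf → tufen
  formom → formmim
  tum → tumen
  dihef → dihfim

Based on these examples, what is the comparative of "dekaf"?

dekfim

tum and zagim both end in -m yet inflect differently (tumen, zagmim), so the final letter is not what conditions the rule; the number of vowels is.
"dekaf" has 2 vowels. The stems with 2 vowels (zagim → zagmim, formom → formmim, dihef → dihfim) delete the last vowel and add -im.
So dekaf → dekfim.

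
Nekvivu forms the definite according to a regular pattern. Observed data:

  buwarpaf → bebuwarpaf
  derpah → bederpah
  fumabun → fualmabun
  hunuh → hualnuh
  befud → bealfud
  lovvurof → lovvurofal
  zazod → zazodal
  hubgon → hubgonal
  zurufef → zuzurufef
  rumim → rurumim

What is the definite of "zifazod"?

"zifazod" has last vowel 'o'. The stems whose last vowel is 'o' (lovvurof → lovvurofal, zazod → zazodal, hubgon → hubgonal) add -al.
So zifazod → zifazodal.

zifazodal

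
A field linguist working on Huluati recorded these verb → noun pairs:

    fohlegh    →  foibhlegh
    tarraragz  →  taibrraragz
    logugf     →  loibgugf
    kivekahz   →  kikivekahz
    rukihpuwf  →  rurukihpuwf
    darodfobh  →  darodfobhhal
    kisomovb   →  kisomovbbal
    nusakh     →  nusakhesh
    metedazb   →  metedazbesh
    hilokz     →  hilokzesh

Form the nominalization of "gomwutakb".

"gomwutakb" has second-to-last letter 'k'. The stems whose second-to-last letter is 'k' (nusakh → nusakhesh, hilokz → hilokzesh) add -esh.
The other patterns: stems whose second-to-last letter is 'g' insert -ib- after the first vowel; stems whose second-to-last letter is 'h' or 'w' repeat the first consonant+vowel as a prefix; stems whose second-to-last letter is 'b' or 'v' double the final consonant and add -al.
So gomwutakb → gomwutakbesh.

gomwutakbesh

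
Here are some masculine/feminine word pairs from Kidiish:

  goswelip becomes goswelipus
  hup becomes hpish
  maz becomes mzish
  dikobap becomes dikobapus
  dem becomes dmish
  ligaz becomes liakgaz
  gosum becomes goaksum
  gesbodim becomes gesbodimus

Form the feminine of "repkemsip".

repkemsipus

dem and gosum both end in -m yet inflect differently (dmish, goaksum), so the final letter is not what conditions the rule; the number of vowels is.
"repkemsip" has 3 vowels. The stems with 3 vowels (dikobap → dikobapus, goswelip → goswelipus, gesbodim → gesbodimus) add -us.
So repkemsip → repkemsipus.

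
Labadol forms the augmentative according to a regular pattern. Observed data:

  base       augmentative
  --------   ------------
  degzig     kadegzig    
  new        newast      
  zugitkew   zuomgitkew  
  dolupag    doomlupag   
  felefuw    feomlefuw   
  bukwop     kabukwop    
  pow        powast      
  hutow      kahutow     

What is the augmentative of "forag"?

kaforag

new and hutow both end in -w yet inflect differently (newast, kahutow), so the final letter is not what conditions the rule; the number of vowels is.
"forag" has 2 vowels. The stems with 2 vowels (degzig → kadegzig, bukwop → kabukwop, hutow → kahutow) add the prefix ka-.
The other patterns: stems with 1 vowel add -ast; stems with 3 vowels insert -om- after the first vowel.
So forag → kaforag.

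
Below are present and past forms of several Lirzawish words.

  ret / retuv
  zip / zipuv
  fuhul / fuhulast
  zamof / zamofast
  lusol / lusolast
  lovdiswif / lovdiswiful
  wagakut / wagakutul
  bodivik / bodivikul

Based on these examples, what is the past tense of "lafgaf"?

zamof and lovdiswif both end in -f yet inflect differently (zamofast, lovdiswiful), so the final letter is not what conditions the rule; the number of vowels is.
"lafgaf" has 2 vowels. The stems with 2 vowels (fuhul → fuhulast, zamof → zamofast, lusol → lusolast) add -ast.
So lafgaf → lafgafast.

lafgafast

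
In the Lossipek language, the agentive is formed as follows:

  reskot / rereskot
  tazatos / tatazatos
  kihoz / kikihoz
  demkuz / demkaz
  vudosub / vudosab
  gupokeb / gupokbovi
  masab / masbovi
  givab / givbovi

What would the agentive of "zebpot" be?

zezebpot

"zebpot" has last vowel 'o'. The stems whose last vowel is 'o' (reskot → rereskot, tazatos → tatazatos, kihoz → kikihoz) repeat the first consonant+vowel as a prefix.
The other patterns: stems whose last vowel is 'u' change the last vowel to 'a'; stems whose last vowel is 'a' or 'e' delete the last vowel and add -ovi.
So zebpot → zezebpot.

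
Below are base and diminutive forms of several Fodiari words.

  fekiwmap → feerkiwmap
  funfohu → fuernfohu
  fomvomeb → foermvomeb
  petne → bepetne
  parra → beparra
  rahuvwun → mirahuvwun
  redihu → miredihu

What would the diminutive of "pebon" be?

bepebon

"pebon" begins with p-. The stems beginning with p- (petne → bepetne, parra → beparra) add the prefix be-.
The other patterns: stems beginning with f- insert -er- after the first vowel; stems beginning with r- add the prefix mi-.
So pebon → bepebon.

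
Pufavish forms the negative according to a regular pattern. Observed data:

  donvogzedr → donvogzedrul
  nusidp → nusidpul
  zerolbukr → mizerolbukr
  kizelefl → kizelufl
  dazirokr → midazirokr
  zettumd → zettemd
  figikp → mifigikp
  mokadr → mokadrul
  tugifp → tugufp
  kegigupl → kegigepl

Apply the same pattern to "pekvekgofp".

pekvekgufp

zerolbukr and donvogzedr both end in -r yet inflect differently (mizerolbukr, donvogzedrul), so the final letter is not what conditions the rule; the second-to-last letter is.
"pekvekgofp" has second-to-last letter 'f'. The stems whose second-to-last letter is 'f' (tugifp → tugufp, kizelefl → kizelufl) change the last vowel to 'u'.
The other patterns: stems whose second-to-last letter is 'k' add the prefix mi-; stems whose second-to-last letter is 'd' add -ul; stems whose second-to-last letter is 'm' or 'p' change the last vowel to 'e'.
So pekvekgofp → pekvekgufp.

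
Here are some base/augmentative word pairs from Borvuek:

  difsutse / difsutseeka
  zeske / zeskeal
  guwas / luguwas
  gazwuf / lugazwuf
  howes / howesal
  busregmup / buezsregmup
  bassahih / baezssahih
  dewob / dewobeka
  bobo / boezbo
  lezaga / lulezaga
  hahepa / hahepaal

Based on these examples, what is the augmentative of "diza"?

difsutse and zeske both end in -e yet inflect differently (difsutseeka, zeskeal), so the final letter is not what conditions the rule; the first letter is.
"diza" begins with d-. The stems beginning with d- (dewob → dewobeka, difsutse → difsutseeka) add -eka.
The other patterns: stems beginning with b- insert -ez- after the first vowel; stems beginning with g- or l- add the prefix lu-; stems beginning with h- or z- add -al.
So diza → dizaeka.

dizaeka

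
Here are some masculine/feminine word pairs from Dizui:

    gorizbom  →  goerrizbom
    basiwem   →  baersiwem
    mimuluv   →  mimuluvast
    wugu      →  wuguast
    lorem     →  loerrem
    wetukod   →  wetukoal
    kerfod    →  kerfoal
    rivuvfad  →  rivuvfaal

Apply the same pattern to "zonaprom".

"zonaprom" ends in -m. The stems ending in -m (lorem → loerrem, basiwem → baersiwem, gorizbom → goerrizbom) insert -er- after the first vowel.
So zonaprom → zoernaprom.

zoernaprom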